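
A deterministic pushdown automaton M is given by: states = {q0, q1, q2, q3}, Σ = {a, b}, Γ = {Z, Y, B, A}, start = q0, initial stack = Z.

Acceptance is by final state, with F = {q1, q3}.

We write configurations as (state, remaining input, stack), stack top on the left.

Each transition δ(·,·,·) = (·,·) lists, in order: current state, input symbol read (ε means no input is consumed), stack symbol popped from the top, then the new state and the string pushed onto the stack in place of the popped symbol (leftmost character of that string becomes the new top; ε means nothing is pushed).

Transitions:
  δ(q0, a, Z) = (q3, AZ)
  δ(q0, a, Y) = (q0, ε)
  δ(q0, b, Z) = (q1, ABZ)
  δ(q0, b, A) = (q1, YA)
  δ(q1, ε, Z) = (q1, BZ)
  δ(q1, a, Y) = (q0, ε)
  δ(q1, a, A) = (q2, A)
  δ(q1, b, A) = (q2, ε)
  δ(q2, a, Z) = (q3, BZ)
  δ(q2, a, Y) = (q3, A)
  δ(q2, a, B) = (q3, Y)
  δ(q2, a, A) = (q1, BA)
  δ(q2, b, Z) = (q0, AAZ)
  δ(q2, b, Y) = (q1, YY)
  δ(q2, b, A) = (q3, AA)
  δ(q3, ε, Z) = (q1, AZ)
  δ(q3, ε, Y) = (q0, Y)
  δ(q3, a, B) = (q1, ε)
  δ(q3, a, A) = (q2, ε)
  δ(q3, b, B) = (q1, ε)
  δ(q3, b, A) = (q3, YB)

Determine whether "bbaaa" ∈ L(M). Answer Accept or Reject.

Accept

(q0, bbaaa, Z)
  read b, top Z: go to q1, push ABZ → (q1, baaa, ABZ)
  read b, top A: go to q2, push ε → (q2, aaa, BZ)
  read a, top B: go to q3, push Y → (q3, aa, YZ)
  ε-move, top Y: go to q0, push Y → (q0, aa, YZ)
  read a, top Y: go to q0, push ε → (q0, a, Z)
  read a, top Z: go to q3, push AZ → (q3, ε, AZ)
All input consumed; state q3 ∈ F.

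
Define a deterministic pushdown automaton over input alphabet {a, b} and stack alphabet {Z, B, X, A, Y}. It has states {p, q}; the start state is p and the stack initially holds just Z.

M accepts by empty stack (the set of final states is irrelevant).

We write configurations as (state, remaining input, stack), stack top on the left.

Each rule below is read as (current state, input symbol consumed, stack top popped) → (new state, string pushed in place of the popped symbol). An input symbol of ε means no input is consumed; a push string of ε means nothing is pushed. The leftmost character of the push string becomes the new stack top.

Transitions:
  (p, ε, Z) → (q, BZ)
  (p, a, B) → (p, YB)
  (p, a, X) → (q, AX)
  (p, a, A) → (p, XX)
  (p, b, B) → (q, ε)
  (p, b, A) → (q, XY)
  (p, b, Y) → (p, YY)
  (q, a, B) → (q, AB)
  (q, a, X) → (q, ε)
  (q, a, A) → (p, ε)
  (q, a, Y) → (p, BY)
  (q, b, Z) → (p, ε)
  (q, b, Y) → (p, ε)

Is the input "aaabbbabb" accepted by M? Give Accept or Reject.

(p, aaabbbabb, Z) ⊢ (q, aaabbbabb, BZ) ⊢ (q, aabbbabb, ABZ) ⊢ (p, abbbabb, BZ) ⊢ (p, bbbabb, YBZ) ⊢ (p, bbabb, YYBZ) ⊢ (p, babb, YYYBZ) ⊢ (p, abb, YYYYBZ)
No transition applies at (p, abb, YYYYBZ); input not fully consumed.

Reject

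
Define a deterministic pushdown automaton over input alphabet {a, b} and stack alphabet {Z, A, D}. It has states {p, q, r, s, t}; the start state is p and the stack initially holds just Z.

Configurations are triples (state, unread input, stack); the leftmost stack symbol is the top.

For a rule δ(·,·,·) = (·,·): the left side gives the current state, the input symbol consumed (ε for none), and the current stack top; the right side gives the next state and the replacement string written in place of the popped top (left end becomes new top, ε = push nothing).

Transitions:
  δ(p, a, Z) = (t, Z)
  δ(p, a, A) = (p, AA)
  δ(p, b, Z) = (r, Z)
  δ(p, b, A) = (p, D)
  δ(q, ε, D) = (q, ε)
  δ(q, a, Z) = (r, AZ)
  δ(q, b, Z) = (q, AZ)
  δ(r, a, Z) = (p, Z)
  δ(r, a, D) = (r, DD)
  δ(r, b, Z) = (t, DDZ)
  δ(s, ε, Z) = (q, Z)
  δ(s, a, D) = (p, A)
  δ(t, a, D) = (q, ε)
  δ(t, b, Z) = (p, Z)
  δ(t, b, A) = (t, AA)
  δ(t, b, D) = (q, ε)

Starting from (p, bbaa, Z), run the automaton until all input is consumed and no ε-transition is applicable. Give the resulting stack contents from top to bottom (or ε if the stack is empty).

AZ

(p, bbaa, Z) ⊢ (r, baa, Z) ⊢ (t, aa, DDZ) ⊢ (q, a, DZ) ⊢ (q, a, Z) ⊢ (r, ε, AZ)
All input consumed in state r with stack AZ.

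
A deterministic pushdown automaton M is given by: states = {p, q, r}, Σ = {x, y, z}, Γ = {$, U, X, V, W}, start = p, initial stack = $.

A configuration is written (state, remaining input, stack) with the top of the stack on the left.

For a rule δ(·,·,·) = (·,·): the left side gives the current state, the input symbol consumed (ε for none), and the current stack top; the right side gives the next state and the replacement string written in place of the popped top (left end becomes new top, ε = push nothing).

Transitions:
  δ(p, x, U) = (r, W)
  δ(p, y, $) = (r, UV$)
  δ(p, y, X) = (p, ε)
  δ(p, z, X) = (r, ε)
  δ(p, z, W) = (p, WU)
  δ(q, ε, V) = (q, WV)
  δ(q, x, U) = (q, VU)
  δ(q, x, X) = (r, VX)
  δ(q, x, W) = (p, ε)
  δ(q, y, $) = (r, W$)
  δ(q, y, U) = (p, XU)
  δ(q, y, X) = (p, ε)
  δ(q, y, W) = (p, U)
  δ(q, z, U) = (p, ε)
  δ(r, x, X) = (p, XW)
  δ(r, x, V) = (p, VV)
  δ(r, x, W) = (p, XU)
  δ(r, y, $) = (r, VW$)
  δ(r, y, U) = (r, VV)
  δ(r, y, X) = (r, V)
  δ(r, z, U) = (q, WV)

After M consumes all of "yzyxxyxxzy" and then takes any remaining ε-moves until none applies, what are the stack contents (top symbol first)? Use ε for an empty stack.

VVVV$

(p, yzyxxyxxzy, $)
  read y, top $: go to r, push UV$ → (r, zyxxyxxzy, UV$)
  read z, top U: go to q, push WV → (q, yxxyxxzy, WVV$)
  read y, top W: go to p, push U → (p, xxyxxzy, UVV$)
  read x, top U: go to r, push W → (r, xyxxzy, WVV$)
  read x, top W: go to p, push XU → (p, yxxzy, XUVV$)
  read y, top X: go to p, push ε → (p, xxzy, UVV$)
  read x, top U: go to r, push W → (r, xzy, WVV$)
  read x, top W: go to p, push XU → (p, zy, XUVV$)
  read z, top X: go to r, push ε → (r, y, UVV$)
  read y, top U: go to r, push VV → (r, ε, VVVV$)
All input consumed in state r with stack VVVV$.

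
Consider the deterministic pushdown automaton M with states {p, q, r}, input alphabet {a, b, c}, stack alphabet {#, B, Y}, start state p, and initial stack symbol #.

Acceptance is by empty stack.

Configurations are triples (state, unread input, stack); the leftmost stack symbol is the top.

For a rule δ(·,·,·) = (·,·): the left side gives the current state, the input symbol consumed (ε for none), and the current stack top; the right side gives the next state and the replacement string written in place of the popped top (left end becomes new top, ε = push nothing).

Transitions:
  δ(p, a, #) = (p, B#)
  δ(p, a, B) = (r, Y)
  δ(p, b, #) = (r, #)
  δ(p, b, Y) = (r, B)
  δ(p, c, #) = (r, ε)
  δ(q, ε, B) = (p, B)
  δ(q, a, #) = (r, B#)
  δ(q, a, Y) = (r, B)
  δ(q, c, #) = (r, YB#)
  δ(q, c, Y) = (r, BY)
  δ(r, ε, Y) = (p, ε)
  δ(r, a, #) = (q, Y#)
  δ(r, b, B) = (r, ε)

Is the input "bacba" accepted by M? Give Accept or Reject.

(p, bacba, #)
  read b, top #: go to r, push # → (r, acba, #)
  read a, top #: go to q, push Y# → (q, cba, Y#)
  read c, top Y: go to r, push BY → (r, ba, BY#)
  read b, top B: go to r, push ε → (r, a, Y#)
  ε-move, top Y: go to p, push ε → (p, a, #)
  read a, top #: go to p, push B# → (p, ε, B#)
All input consumed; stack is B#, not empty, and no further ε-move applies.

Reject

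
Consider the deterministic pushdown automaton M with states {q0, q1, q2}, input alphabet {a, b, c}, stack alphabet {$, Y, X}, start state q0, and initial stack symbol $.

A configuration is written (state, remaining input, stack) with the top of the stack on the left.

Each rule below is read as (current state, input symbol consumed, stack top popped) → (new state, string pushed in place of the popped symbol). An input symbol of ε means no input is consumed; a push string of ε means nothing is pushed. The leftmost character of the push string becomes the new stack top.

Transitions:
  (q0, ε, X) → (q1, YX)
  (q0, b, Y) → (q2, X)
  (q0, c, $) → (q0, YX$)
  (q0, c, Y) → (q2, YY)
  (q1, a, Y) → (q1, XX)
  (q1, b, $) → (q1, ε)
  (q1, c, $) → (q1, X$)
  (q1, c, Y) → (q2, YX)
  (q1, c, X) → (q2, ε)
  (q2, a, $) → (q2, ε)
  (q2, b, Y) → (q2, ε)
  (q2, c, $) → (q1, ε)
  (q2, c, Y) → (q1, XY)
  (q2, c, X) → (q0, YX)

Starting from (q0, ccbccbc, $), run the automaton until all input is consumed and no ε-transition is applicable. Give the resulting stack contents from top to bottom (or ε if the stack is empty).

YX$

(q0, ccbccbc, $)
  read c, top $: go to q0, push YX$ → (q0, cbccbc, YX$)
  read c, top Y: go to q2, push YY → (q2, bccbc, YYX$)
  read b, top Y: go to q2, push ε → (q2, ccbc, YX$)
  read c, top Y: go to q1, push XY → (q1, cbc, XYX$)
  read c, top X: go to q2, push ε → (q2, bc, YX$)
  read b, top Y: go to q2, push ε → (q2, c, X$)
  read c, top X: go to q0, push YX → (q0, ε, YX$)
All input consumed in state q0 with stack YX$.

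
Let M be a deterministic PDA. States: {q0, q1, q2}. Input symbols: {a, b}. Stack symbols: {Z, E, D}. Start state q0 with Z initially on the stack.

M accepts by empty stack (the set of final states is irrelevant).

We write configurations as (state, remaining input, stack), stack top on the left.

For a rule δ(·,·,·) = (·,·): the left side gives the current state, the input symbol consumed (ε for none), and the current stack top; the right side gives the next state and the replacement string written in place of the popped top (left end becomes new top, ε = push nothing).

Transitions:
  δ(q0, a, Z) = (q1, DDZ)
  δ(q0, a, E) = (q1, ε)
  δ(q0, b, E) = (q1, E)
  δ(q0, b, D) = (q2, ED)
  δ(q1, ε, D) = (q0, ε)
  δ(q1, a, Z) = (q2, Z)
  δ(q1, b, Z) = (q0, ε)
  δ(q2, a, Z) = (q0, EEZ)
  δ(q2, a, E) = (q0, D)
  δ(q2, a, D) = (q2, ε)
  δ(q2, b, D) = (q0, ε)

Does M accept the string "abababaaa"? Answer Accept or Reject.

Reject

(q0, abababaaa, Z)
  read a, top Z: go to q1, push DDZ → (q1, bababaaa, DDZ)
  ε-move, top D: go to q0, push ε → (q0, bababaaa, DZ)
  read b, top D: go to q2, push ED → (q2, ababaaa, EDZ)
  read a, top E: go to q0, push D → (q0, babaaa, DDZ)
  read b, top D: go to q2, push ED → (q2, abaaa, EDDZ)
  read a, top E: go to q0, push D → (q0, baaa, DDDZ)
  read b, top D: go to q2, push ED → (q2, aaa, EDDDZ)
  read a, top E: go to q0, push D → (q0, aa, DDDDZ)
No transition applies at (q0, aa, DDDDZ); input not fully consumed.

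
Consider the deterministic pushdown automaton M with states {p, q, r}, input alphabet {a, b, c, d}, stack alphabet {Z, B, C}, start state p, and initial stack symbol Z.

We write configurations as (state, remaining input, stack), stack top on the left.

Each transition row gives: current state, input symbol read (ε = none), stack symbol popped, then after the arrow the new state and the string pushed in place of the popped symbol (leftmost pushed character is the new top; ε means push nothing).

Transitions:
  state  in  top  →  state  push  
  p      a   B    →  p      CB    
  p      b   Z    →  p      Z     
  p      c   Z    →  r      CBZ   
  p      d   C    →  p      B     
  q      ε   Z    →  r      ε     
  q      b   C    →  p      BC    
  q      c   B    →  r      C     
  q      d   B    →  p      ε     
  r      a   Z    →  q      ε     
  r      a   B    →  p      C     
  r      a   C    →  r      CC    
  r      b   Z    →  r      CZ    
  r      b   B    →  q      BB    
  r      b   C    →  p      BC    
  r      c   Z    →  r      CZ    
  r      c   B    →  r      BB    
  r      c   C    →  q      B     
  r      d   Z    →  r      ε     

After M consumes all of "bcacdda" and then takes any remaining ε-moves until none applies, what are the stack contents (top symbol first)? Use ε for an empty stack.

(p, bcacdda, Z)
  read b, top Z: go to p, push Z → (p, cacdda, Z)
  read c, top Z: go to r, push CBZ → (r, acdda, CBZ)
  read a, top C: go to r, push CC → (r, cdda, CCBZ)
  read c, top C: go to q, push B → (q, dda, BCBZ)
  read d, top B: go to p, push ε → (p, da, CBZ)
  read d, top C: go to p, push B → (p, a, BBZ)
  read a, top B: go to p, push CB → (p, ε, CBBZ)
All input consumed in state p with stack CBBZ.

CBBZ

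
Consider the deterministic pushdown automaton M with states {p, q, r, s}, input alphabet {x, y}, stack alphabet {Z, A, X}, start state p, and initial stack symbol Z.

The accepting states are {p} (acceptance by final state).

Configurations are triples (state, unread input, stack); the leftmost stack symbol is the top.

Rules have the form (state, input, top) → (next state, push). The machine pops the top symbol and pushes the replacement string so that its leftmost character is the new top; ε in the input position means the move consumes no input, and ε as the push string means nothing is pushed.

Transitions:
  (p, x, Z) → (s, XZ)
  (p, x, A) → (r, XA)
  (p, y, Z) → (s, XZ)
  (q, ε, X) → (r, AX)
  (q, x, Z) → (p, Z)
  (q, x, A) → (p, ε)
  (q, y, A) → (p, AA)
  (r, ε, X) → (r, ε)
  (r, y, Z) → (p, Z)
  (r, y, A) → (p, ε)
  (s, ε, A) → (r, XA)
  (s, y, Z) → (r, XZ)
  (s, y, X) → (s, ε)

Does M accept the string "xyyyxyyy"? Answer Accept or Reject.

(p, xyyyxyyy, Z)
  read x, top Z: go to s, push XZ → (s, yyyxyyy, XZ)
  read y, top X: go to s, push ε → (s, yyxyyy, Z)
  read y, top Z: go to r, push XZ → (r, yxyyy, XZ)
  ε-move, top X: go to r, push ε → (r, yxyyy, Z)
  read y, top Z: go to p, push Z → (p, xyyy, Z)
  read x, top Z: go to s, push XZ → (s, yyy, XZ)
  read y, top X: go to s, push ε → (s, yy, Z)
  read y, top Z: go to r, push XZ → (r, y, XZ)
  ε-move, top X: go to r, push ε → (r, y, Z)
  read y, top Z: go to p, push Z → (p, ε, Z)
All input consumed; state p ∈ F.

Accept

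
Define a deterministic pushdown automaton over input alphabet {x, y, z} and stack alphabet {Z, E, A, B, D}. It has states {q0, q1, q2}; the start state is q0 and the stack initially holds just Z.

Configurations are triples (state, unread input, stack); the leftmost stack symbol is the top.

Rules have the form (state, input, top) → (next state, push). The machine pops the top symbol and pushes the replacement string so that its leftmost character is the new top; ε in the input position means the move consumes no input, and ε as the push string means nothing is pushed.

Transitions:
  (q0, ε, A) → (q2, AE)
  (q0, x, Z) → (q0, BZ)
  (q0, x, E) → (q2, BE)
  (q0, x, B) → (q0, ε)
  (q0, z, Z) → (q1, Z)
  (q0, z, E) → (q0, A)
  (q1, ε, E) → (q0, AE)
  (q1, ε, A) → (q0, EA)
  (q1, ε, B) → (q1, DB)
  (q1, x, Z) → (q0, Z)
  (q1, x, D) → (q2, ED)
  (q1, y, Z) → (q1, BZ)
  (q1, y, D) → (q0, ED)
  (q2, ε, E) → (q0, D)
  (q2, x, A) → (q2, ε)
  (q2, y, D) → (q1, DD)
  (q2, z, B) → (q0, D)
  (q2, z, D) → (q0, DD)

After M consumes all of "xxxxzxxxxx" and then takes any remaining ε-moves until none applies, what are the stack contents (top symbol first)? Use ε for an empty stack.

Z

(q0, xxxxzxxxxx, Z)
  read x, top Z: go to q0, push BZ → (q0, xxxzxxxxx, BZ)
  read x, top B: go to q0, push ε → (q0, xxzxxxxx, Z)
  read x, top Z: go to q0, push BZ → (q0, xzxxxxx, BZ)
  read x, top B: go to q0, push ε → (q0, zxxxxx, Z)
  read z, top Z: go to q1, push Z → (q1, xxxxx, Z)
  read x, top Z: go to q0, push Z → (q0, xxxx, Z)
  read x, top Z: go to q0, push BZ → (q0, xxx, BZ)
  read x, top B: go to q0, push ε → (q0, xx, Z)
  read x, top Z: go to q0, push BZ → (q0, x, BZ)
  read x, top B: go to q0, push ε → (q0, ε, Z)
All input consumed in state q0 with stack Z.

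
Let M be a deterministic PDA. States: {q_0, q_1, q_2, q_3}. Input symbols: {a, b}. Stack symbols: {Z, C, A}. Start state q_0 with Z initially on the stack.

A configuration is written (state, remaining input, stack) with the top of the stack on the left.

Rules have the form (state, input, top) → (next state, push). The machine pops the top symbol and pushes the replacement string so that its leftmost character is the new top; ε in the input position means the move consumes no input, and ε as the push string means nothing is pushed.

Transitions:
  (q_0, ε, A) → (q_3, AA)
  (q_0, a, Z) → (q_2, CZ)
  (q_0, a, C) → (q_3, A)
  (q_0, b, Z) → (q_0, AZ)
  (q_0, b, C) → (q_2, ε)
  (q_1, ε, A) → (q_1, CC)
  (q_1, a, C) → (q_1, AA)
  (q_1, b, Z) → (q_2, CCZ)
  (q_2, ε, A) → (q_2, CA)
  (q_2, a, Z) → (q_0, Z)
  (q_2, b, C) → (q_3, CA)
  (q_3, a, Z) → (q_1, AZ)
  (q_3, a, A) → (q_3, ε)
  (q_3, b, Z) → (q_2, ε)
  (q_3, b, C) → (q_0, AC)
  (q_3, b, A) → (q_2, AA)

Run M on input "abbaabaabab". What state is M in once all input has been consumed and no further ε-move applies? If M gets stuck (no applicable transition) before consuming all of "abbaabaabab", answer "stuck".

q_2

(q_0, abbaabaabab, Z)
  read a, top Z: go to q_2, push CZ → (q_2, bbaabaabab, CZ)
  read b, top C: go to q_3, push CA → (q_3, baabaabab, CAZ)
  read b, top C: go to q_0, push AC → (q_0, aabaabab, ACAZ)
  ε-move, top A: go to q_3, push AA → (q_3, aabaabab, AACAZ)
  read a, top A: go to q_3, push ε → (q_3, abaabab, ACAZ)
  read a, top A: go to q_3, push ε → (q_3, baabab, CAZ)
  read b, top C: go to q_0, push AC → (q_0, aabab, ACAZ)
  ε-move, top A: go to q_3, push AA → (q_3, aabab, AACAZ)
  read a, top A: go to q_3, push ε → (q_3, abab, ACAZ)
  read a, top A: go to q_3, push ε → (q_3, bab, CAZ)
  read b, top C: go to q_0, push AC → (q_0, ab, ACAZ)
  ε-move, top A: go to q_3, push AA → (q_3, ab, AACAZ)
  read a, top A: go to q_3, push ε → (q_3, b, ACAZ)
  read b, top A: go to q_2, push AA → (q_2, ε, AACAZ)
  ε-move, top A: go to q_2, push CA → (q_2, ε, CAACAZ)
All input consumed; M is in state q_2.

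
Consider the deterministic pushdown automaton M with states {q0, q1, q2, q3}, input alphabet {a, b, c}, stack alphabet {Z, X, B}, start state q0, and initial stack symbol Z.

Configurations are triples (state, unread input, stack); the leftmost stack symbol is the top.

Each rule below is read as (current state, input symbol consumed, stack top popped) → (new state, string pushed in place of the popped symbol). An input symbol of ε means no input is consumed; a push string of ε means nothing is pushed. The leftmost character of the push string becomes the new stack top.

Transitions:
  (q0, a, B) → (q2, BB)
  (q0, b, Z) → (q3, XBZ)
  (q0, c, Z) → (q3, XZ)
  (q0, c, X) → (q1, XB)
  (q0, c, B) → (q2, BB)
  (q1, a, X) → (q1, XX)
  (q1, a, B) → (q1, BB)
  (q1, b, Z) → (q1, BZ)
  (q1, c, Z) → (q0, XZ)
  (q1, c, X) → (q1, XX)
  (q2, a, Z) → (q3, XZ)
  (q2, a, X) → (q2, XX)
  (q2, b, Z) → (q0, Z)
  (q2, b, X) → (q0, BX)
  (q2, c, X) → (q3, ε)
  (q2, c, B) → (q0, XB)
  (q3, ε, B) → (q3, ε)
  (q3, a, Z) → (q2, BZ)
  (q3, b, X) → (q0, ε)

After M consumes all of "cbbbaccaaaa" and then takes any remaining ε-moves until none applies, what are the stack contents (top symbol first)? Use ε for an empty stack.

(q0, cbbbaccaaaa, Z)
  read c, top Z: go to q3, push XZ → (q3, bbbaccaaaa, XZ)
  read b, top X: go to q0, push ε → (q0, bbaccaaaa, Z)
  read b, top Z: go to q3, push XBZ → (q3, baccaaaa, XBZ)
  read b, top X: go to q0, push ε → (q0, accaaaa, BZ)
  read a, top B: go to q2, push BB → (q2, ccaaaa, BBZ)
  read c, top B: go to q0, push XB → (q0, caaaa, XBBZ)
  read c, top X: go to q1, push XB → (q1, aaaa, XBBBZ)
  read a, top X: go to q1, push XX → (q1, aaa, XXBBBZ)
  read a, top X: go to q1, push XX → (q1, aa, XXXBBBZ)
  read a, top X: go to q1, push XX → (q1, a, XXXXBBBZ)
  read a, top X: go to q1, push XX → (q1, ε, XXXXXBBBZ)
All input consumed in state q1 with stack XXXXXBBBZ.

XXXXXBBBZ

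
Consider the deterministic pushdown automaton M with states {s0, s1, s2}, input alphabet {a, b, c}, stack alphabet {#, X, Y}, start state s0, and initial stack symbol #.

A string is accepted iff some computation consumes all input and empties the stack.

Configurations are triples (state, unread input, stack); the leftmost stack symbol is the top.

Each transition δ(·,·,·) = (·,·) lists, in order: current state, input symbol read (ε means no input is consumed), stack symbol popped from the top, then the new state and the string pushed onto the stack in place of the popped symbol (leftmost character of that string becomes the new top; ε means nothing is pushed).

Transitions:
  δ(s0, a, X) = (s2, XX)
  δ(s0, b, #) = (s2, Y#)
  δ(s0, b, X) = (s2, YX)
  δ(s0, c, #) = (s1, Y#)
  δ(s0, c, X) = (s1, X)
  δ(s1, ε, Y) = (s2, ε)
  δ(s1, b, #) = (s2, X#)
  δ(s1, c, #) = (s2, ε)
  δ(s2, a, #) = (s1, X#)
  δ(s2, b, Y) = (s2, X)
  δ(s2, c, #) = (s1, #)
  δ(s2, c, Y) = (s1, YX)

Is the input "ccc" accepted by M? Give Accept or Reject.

Accept

(s0, ccc, #) ⊢ (s1, cc, Y#) ⊢ (s2, cc, #) ⊢ (s1, c, #) ⊢ (s2, ε, ε)
All input consumed and the stack is empty.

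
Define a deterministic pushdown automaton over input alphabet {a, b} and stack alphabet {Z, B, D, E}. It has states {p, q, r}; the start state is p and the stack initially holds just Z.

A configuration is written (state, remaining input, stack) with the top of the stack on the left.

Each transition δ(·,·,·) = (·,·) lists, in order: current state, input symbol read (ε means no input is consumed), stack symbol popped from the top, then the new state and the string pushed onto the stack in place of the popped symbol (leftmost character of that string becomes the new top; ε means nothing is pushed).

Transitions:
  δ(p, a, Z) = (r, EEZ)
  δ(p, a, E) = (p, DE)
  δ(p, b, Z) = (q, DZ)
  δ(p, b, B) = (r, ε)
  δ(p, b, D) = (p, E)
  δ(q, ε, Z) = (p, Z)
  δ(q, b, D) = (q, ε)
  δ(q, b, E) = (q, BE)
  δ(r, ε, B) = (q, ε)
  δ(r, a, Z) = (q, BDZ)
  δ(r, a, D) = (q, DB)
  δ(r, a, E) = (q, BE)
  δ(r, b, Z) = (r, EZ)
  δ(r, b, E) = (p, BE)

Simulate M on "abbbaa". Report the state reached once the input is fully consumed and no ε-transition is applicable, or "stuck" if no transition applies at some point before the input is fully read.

(p, abbbaa, Z) ⊢ (r, bbbaa, EEZ) ⊢ (p, bbaa, BEEZ) ⊢ (r, baa, EEZ) ⊢ (p, aa, BEEZ)
No transition for (p, a, top B); M blocks with input aa remaining.

stuck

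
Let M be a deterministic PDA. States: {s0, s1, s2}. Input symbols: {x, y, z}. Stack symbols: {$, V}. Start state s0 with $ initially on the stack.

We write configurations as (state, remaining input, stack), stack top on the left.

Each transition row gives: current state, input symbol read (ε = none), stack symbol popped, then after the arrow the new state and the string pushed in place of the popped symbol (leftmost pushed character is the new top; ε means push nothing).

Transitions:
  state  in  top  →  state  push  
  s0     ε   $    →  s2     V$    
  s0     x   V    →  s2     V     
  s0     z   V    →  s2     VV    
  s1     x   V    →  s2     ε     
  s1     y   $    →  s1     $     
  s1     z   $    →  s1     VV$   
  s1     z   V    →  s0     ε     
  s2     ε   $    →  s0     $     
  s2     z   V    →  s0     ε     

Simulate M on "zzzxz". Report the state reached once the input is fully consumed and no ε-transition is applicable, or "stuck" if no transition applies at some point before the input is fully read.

(s0, zzzxz, $)
  ε-move, top $: go to s2, push V$ → (s2, zzzxz, V$)
  read z, top V: go to s0, push ε → (s0, zzxz, $)
  ε-move, top $: go to s2, push V$ → (s2, zzxz, V$)
  read z, top V: go to s0, push ε → (s0, zxz, $)
  ε-move, top $: go to s2, push V$ → (s2, zxz, V$)
  read z, top V: go to s0, push ε → (s0, xz, $)
  ε-move, top $: go to s2, push V$ → (s2, xz, V$)
No transition for (s2, x, top V); M blocks with input xz remaining.

stuck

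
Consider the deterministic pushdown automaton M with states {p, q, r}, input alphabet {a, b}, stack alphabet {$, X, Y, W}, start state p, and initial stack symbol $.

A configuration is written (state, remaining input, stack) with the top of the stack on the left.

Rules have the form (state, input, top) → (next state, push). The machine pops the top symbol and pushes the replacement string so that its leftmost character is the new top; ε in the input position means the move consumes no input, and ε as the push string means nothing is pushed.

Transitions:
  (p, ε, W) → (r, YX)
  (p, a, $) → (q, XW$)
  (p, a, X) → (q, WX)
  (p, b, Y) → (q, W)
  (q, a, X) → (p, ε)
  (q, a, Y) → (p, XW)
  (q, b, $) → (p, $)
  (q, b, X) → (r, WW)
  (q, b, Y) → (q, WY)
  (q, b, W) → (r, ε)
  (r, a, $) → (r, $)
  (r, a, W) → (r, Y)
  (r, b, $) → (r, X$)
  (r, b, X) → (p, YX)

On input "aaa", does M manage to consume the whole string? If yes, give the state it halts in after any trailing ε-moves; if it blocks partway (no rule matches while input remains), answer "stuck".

stuck

(p, aaa, $)
  read a, top $: go to q, push XW$ → (q, aa, XW$)
  read a, top X: go to p, push ε → (p, a, W$)
  ε-move, top W: go to r, push YX → (r, a, YX$)
No transition for (r, a, top Y); M blocks with input a remaining.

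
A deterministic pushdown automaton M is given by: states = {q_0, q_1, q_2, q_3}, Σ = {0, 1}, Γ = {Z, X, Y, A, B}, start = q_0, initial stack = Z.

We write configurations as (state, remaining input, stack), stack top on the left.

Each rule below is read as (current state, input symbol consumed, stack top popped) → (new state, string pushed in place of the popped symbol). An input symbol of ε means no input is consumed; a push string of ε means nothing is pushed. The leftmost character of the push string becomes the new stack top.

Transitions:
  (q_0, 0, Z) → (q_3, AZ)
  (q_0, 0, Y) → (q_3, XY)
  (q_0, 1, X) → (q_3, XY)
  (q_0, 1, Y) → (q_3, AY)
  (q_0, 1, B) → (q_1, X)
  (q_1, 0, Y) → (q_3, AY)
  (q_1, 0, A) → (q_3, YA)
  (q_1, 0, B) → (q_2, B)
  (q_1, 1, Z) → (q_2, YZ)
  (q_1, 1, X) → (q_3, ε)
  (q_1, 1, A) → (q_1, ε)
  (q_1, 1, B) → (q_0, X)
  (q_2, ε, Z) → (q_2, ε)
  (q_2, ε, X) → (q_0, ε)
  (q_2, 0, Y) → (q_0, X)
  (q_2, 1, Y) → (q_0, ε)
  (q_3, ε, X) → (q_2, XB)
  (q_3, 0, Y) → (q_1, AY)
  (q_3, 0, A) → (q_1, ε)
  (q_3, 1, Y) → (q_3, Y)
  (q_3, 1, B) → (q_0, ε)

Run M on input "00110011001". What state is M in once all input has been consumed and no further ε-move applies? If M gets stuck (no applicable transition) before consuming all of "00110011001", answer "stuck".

(q_0, 00110011001, Z)
  read 0, top Z: go to q_3, push AZ → (q_3, 0110011001, AZ)
  read 0, top A: go to q_1, push ε → (q_1, 110011001, Z)
  read 1, top Z: go to q_2, push YZ → (q_2, 10011001, YZ)
  read 1, top Y: go to q_0, push ε → (q_0, 0011001, Z)
  read 0, top Z: go to q_3, push AZ → (q_3, 011001, AZ)
  read 0, top A: go to q_1, push ε → (q_1, 11001, Z)
  read 1, top Z: go to q_2, push YZ → (q_2, 1001, YZ)
  read 1, top Y: go to q_0, push ε → (q_0, 001, Z)
  read 0, top Z: go to q_3, push AZ → (q_3, 01, AZ)
  read 0, top A: go to q_1, push ε → (q_1, 1, Z)
  read 1, top Z: go to q_2, push YZ → (q_2, ε, YZ)
All input consumed; M is in state q_2.

q_2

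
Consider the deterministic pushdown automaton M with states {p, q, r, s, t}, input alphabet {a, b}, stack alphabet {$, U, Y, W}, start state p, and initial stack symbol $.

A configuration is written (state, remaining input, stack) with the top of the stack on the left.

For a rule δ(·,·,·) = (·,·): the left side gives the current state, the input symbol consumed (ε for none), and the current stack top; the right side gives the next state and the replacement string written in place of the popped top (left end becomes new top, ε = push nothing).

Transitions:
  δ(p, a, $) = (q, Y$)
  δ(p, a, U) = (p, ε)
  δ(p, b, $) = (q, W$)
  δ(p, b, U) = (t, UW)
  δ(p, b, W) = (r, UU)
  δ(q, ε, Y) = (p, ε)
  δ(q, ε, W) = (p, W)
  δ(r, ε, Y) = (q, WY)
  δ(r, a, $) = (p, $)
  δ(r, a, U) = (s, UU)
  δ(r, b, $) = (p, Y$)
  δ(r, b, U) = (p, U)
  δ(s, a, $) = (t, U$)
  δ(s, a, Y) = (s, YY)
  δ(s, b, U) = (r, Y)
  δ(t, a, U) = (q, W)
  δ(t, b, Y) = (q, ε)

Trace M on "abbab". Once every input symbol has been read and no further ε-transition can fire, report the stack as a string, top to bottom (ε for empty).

WYUU$

(p, abbab, $) ⊢ (q, bbab, Y$) ⊢ (p, bbab, $) ⊢ (q, bab, W$) ⊢ (p, bab, W$) ⊢ (r, ab, UU$) ⊢ (s, b, UUU$) ⊢ (r, ε, YUU$) ⊢ (q, ε, WYUU$) ⊢ (p, ε, WYUU$)
All input consumed in state p with stack WYUU$.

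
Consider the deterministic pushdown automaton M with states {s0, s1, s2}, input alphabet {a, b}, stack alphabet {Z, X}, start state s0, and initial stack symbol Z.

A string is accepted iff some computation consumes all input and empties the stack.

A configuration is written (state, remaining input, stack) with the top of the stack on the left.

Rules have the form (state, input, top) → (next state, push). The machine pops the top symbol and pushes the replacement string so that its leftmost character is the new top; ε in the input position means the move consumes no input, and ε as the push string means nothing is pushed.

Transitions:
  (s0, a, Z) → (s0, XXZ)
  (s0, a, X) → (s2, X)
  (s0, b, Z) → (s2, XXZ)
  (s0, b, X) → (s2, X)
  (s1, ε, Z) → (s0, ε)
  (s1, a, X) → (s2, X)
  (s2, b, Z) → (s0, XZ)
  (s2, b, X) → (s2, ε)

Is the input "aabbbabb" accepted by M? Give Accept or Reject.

(s0, aabbbabb, Z) ⊢ (s0, abbbabb, XXZ) ⊢ (s2, bbbabb, XXZ) ⊢ (s2, bbabb, XZ) ⊢ (s2, babb, Z) ⊢ (s0, abb, XZ) ⊢ (s2, bb, XZ) ⊢ (s2, b, Z) ⊢ (s0, ε, XZ)
All input consumed; stack is XZ, not empty, and no further ε-move applies.

Reject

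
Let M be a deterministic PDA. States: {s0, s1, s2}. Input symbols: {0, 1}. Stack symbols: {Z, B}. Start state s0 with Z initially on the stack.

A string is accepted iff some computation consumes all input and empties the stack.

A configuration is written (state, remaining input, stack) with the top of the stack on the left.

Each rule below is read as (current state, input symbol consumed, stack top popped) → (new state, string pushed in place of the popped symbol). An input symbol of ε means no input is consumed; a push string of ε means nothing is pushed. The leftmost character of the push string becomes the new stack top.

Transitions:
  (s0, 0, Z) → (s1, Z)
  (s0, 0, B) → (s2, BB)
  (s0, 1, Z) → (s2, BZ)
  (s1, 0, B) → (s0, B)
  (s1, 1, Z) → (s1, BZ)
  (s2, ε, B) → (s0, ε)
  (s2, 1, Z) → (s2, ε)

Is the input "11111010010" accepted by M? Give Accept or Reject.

Reject

(s0, 11111010010, Z) ⊢ (s2, 1111010010, BZ) ⊢ (s0, 1111010010, Z) ⊢ (s2, 111010010, BZ) ⊢ (s0, 111010010, Z) ⊢ (s2, 11010010, BZ) ⊢ (s0, 11010010, Z) ⊢ (s2, 1010010, BZ) ⊢ (s0, 1010010, Z) ⊢ (s2, 010010, BZ) ⊢ (s0, 010010, Z) ⊢ (s1, 10010, Z) ⊢ (s1, 0010, BZ) ⊢ (s0, 010, BZ) ⊢ (s2, 10, BBZ) ⊢ (s0, 10, BZ)
No transition applies at (s0, 10, BZ); input not fully consumed.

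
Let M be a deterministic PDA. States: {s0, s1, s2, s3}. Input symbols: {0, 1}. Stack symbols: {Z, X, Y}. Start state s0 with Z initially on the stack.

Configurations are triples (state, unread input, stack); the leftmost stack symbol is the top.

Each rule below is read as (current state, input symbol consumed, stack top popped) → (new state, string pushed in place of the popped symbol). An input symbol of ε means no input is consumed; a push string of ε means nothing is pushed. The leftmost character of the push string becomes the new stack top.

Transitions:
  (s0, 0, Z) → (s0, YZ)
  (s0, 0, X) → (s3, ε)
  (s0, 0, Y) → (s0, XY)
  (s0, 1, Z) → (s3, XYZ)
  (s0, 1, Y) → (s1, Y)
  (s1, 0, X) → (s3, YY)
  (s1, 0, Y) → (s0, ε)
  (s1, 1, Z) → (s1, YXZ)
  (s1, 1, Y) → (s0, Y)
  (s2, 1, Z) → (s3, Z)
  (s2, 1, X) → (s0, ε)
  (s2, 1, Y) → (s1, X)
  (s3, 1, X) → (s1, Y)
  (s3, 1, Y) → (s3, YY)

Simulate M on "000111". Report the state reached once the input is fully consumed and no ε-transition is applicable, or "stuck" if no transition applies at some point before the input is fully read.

(s0, 000111, Z) ⊢ (s0, 00111, YZ) ⊢ (s0, 0111, XYZ) ⊢ (s3, 111, YZ) ⊢ (s3, 11, YYZ) ⊢ (s3, 1, YYYZ) ⊢ (s3, ε, YYYYZ)
All input consumed; M is in state s3.

s3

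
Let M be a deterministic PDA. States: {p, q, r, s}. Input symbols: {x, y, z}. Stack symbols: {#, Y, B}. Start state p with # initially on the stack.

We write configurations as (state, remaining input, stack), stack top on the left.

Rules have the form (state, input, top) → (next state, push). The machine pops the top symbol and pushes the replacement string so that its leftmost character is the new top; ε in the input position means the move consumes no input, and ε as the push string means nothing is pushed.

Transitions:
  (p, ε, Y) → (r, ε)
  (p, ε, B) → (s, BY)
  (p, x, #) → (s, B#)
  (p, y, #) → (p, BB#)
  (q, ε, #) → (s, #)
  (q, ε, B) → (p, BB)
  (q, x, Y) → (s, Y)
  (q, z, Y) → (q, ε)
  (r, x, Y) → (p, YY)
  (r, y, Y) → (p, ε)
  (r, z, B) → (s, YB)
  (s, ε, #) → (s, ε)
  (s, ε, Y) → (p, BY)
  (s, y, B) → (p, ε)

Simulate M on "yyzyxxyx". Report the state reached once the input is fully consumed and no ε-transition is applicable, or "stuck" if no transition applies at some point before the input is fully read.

stuck

(p, yyzyxxyx, #) ⊢ (p, yzyxxyx, BB#) ⊢ (s, yzyxxyx, BYB#) ⊢ (p, zyxxyx, YB#) ⊢ (r, zyxxyx, B#) ⊢ (s, yxxyx, YB#) ⊢ (p, yxxyx, BYB#) ⊢ (s, yxxyx, BYYB#) ⊢ (p, xxyx, YYB#) ⊢ (r, xxyx, YB#) ⊢ (p, xyx, YYB#) ⊢ (r, xyx, YB#) ⊢ (p, yx, YYB#) ⊢ (r, yx, YB#) ⊢ (p, x, B#) ⊢ (s, x, BY#)
No transition for (s, x, top B); M blocks with input x remaining.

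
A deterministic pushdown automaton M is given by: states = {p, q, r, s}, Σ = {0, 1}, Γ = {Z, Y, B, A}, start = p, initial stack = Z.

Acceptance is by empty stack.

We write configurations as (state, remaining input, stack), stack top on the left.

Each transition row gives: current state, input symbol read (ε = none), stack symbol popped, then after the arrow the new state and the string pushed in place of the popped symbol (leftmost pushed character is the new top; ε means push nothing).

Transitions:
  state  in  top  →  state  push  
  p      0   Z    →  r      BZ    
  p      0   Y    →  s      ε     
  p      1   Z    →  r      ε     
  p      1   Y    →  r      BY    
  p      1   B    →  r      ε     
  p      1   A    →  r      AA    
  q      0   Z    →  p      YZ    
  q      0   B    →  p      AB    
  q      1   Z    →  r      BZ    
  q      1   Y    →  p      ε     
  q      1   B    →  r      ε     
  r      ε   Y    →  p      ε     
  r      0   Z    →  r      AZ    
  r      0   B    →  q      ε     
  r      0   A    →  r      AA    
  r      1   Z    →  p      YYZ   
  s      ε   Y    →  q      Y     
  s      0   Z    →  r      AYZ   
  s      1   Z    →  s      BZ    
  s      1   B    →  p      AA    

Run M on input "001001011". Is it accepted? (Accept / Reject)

(p, 001001011, Z)
  read 0, top Z: go to r, push BZ → (r, 01001011, BZ)
  read 0, top B: go to q, push ε → (q, 1001011, Z)
  read 1, top Z: go to r, push BZ → (r, 001011, BZ)
  read 0, top B: go to q, push ε → (q, 01011, Z)
  read 0, top Z: go to p, push YZ → (p, 1011, YZ)
  read 1, top Y: go to r, push BY → (r, 011, BYZ)
  read 0, top B: go to q, push ε → (q, 11, YZ)
  read 1, top Y: go to p, push ε → (p, 1, Z)
  read 1, top Z: go to r, push ε → (r, ε, ε)
All input consumed and the stack is empty.

Accept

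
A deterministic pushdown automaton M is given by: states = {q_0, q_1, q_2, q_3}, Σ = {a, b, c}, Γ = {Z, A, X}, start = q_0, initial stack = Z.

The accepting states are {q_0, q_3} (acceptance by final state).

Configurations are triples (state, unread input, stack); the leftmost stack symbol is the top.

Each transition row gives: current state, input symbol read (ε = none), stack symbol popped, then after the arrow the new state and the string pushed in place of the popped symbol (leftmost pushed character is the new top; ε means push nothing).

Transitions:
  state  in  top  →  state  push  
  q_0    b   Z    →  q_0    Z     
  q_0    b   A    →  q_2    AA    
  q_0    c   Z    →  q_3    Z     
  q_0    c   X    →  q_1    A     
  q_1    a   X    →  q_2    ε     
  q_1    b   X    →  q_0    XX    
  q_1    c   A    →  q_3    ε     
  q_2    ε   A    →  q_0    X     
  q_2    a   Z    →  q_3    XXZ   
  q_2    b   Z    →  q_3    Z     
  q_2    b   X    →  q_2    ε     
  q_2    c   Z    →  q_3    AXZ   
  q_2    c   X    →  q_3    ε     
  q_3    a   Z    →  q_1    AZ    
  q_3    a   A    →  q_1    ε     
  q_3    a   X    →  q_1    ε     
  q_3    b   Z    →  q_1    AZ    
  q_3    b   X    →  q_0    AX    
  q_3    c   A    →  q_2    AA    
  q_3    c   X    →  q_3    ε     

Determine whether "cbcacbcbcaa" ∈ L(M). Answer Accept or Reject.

(q_0, cbcacbcbcaa, Z)
  read c, top Z: go to q_3, push Z → (q_3, bcacbcbcaa, Z)
  read b, top Z: go to q_1, push AZ → (q_1, cacbcbcaa, AZ)
  read c, top A: go to q_3, push ε → (q_3, acbcbcaa, Z)
  read a, top Z: go to q_1, push AZ → (q_1, cbcbcaa, AZ)
  read c, top A: go to q_3, push ε → (q_3, bcbcaa, Z)
  read b, top Z: go to q_1, push AZ → (q_1, cbcaa, AZ)
  read c, top A: go to q_3, push ε → (q_3, bcaa, Z)
  read b, top Z: go to q_1, push AZ → (q_1, caa, AZ)
  read c, top A: go to q_3, push ε → (q_3, aa, Z)
  read a, top Z: go to q_1, push AZ → (q_1, a, AZ)
No transition applies at (q_1, a, AZ); input not fully consumed.

Reject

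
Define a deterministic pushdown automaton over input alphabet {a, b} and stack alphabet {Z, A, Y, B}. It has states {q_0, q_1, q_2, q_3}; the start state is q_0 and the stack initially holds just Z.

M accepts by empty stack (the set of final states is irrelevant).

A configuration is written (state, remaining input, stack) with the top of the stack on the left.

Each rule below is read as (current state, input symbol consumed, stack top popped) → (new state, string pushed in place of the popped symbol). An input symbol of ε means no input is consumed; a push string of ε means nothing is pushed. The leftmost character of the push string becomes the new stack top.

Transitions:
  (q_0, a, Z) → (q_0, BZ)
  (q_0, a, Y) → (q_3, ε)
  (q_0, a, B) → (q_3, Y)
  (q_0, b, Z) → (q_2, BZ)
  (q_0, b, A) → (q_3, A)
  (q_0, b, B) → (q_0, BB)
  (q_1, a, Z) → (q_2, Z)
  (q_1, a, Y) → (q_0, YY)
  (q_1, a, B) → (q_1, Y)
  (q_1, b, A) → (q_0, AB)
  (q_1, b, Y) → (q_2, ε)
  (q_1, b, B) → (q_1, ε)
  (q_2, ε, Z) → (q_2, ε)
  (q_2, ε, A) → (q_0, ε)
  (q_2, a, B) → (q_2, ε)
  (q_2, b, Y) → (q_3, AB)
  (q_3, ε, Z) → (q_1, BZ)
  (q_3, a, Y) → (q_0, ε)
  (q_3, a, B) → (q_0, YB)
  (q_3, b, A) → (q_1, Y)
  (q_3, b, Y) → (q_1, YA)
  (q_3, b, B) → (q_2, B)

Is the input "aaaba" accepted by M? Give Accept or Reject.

(q_0, aaaba, Z)
  read a, top Z: go to q_0, push BZ → (q_0, aaba, BZ)
  read a, top B: go to q_3, push Y → (q_3, aba, YZ)
  read a, top Y: go to q_0, push ε → (q_0, ba, Z)
  read b, top Z: go to q_2, push BZ → (q_2, a, BZ)
  read a, top B: go to q_2, push ε → (q_2, ε, Z)
  ε-move, top Z: go to q_2, push ε → (q_2, ε, ε)
All input consumed and the stack is empty.

Accept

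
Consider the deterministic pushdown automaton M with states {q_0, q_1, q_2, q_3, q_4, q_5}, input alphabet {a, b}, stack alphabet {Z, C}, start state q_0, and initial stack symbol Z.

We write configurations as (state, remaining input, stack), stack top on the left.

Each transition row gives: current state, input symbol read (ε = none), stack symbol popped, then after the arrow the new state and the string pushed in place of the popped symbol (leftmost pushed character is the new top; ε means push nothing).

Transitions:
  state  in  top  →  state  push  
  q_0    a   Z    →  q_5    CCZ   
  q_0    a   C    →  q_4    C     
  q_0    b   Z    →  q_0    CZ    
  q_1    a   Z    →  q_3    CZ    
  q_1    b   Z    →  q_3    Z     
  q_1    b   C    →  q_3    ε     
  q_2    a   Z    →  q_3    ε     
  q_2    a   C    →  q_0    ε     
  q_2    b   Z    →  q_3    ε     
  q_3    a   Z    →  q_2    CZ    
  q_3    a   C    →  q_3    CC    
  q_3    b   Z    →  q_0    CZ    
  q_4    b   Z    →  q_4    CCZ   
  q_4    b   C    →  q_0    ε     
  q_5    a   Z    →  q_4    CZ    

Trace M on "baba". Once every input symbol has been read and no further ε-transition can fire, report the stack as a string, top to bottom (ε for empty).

(q_0, baba, Z)
  read b, top Z: go to q_0, push CZ → (q_0, aba, CZ)
  read a, top C: go to q_4, push C → (q_4, ba, CZ)
  read b, top C: go to q_0, push ε → (q_0, a, Z)
  read a, top Z: go to q_5, push CCZ → (q_5, ε, CCZ)
All input consumed in state q_5 with stack CCZ.

CCZ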